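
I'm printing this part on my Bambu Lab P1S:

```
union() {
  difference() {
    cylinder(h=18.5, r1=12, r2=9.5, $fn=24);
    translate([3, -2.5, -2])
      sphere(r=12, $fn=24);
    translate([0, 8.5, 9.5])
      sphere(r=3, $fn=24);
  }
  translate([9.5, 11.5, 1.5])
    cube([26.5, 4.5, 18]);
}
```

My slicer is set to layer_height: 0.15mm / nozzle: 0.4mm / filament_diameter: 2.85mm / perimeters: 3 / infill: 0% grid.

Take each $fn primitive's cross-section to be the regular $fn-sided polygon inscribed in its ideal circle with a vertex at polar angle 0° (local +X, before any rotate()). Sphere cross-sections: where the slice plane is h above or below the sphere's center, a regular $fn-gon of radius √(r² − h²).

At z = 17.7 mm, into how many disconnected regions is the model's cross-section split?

At z = 17.7 mm: the cone (r1=12→r2=9.5) has section circumradius 9.608 here — a regular 24-gon; the sphere at (3, -2.5) does not reach this height (|z−center|=19.700 > r=12); the sphere at (0, 8.5) is not intersected at this z (|z−center|=8.200 > r=3); After the difference (first − rest): none of the subtracted shapes is present at this height, so the cone is unchanged — 1 connected region; the cube at (9.5, 11.5) is present — its section is the full 26.5×4.5 rectangle; Combining (union): the 2 present regions are separate (no shared area or edge), so areas and boundary lengths simply add and each stays a separate island — 2 connected regions. The result has 2 disconnected regions.

2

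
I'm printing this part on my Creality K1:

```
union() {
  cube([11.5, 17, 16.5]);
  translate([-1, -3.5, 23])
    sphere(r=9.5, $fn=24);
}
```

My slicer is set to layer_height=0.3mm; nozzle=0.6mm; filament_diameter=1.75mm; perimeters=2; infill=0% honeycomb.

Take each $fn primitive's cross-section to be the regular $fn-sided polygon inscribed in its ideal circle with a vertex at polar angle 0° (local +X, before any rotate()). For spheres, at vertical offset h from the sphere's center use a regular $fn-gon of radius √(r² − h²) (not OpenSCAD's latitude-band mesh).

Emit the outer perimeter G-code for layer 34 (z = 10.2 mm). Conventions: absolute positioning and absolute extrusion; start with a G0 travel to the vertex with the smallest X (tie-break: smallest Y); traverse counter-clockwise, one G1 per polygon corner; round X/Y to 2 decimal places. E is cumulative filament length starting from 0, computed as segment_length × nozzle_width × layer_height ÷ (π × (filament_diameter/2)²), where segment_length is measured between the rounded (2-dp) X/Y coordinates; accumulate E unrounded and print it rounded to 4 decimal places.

G0 X0.00 Y0.00 Z10.20
G1 X11.50 Y0.00 E0.8606
G1 X11.50 Y17.00 E2.1328
G1 X0.00 Y17.00 E2.9934
G1 X0.00 Y0.00 E4.2656

At z = 10.2 mm: the cube is present — its section is the full 11.5×17 rectangle; the sphere at (-1, -3.5) is absent (|z−center|=12.800 > r=9.5); Taking the union: only the 11.5×17 cube is present, so the union is just that shape — 1 connected region. The outline is a single polygon with 4 vertices. Extrusion per mm of travel: 0.6 × 0.3 / (π × 0.875²) = 0.074835. Accumulating E over each segment gives final E = 4.2656.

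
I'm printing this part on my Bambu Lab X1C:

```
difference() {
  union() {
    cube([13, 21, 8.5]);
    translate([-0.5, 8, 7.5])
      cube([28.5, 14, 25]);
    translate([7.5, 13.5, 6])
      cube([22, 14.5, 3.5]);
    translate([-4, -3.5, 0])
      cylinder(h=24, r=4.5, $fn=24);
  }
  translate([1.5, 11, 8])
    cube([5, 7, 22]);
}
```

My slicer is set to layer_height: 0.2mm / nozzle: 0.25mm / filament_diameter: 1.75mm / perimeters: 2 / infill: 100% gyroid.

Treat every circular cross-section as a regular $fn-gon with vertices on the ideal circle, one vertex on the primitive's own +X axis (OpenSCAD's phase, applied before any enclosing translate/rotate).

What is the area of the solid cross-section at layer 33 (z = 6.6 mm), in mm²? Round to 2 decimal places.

613.64 mm²

At z = 6.6 mm: the cube (footprint 13×21) is included at this height (area 273.00 mm²); the cube at (-0.5, 8) is absent (z outside [7.5, 32.5]); the 22×14.5 cube at (7.5, 13.5) contributes its full rectangle (area 319.00 mm²); the r=4.5 cylinder at (-4, -3.5) gives a regular 24-gon of circumradius 4.5 (constant along its height) (area = (24/2)·4.500²·sin(360°/24) = 62.89 mm²); Combining (union): the regions partially overlap — summed areas 654.89 mm² minus the doubly-counted overlap 41.25 mm² gives 613.64 mm² — area = 613.64 mm²; the cube at (1.5, 11) is absent (z outside [8, 30]); After the difference (first − rest): none of the subtracted shapes is present at this height, so that combined region is unchanged — area = 613.64 mm². Overall, the cross-section has 2 separate islands. Net area = 613.64 mm².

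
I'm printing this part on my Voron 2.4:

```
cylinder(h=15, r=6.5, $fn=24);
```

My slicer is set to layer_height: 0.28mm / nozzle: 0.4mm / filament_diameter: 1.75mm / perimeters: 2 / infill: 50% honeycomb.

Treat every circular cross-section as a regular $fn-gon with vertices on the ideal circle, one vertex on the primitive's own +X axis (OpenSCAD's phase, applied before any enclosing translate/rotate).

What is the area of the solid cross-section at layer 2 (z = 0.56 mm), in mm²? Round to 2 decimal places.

131.22 mm²

At z = 0.56 mm: the cylinder: section is a regular 24-gon, circumradius r=6.5 (area = (24/2)·6.500²·sin(360°/24) = 131.22 mm²). Overall, the cross-section is a single solid region. Net area = 131.22 mm².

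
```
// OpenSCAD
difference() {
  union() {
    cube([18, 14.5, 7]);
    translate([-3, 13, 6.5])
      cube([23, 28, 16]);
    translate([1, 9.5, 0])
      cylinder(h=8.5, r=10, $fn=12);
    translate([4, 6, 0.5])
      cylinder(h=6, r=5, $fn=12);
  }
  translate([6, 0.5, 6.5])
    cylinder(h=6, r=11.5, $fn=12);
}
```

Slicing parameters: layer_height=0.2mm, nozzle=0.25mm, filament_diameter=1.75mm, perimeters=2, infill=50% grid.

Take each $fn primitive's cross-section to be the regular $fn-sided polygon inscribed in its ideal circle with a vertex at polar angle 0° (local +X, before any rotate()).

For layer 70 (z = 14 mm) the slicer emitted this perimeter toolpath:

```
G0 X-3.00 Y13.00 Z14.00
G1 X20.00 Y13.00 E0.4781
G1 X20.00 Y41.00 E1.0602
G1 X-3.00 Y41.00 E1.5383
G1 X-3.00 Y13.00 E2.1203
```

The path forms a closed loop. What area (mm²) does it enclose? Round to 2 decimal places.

Apply the shoelace formula to the sequence of (X, Y) vertices; enclosed area = 644.00 mm².

644.00 mm²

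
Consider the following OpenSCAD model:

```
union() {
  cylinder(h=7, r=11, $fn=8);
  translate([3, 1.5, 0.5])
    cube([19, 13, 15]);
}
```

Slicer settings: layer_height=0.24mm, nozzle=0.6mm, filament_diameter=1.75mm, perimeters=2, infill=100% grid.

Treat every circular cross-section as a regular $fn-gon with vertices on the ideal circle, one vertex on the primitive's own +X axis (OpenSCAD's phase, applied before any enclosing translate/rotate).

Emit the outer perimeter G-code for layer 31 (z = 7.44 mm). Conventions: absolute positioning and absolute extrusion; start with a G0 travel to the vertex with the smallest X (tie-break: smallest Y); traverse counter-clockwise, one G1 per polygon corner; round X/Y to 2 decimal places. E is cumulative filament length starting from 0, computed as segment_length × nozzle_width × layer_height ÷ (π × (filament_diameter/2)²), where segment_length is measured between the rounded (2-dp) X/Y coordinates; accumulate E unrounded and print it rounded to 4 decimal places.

G0 X3.00 Y1.50 Z7.44
G1 X22.00 Y1.50 E1.1375
G1 X22.00 Y14.50 E1.9158
G1 X3.00 Y14.50 E3.0533
G1 X3.00 Y1.50 E3.8316

At z = 7.44 mm: the cylinder is not intersected at this z (z outside [0, 7]); the cube at (3, 1.5) (footprint 19×13) is included at this height; Merging all regions: only the 19×13 cube at (3, 1.5) is present, so the union is just that shape — 1 connected region. The outline is a single polygon with 4 vertices. Extrusion per mm of travel: 0.6 × 0.24 / (π × 0.875²) = 0.059868. Accumulating E over each segment gives final E = 3.8316.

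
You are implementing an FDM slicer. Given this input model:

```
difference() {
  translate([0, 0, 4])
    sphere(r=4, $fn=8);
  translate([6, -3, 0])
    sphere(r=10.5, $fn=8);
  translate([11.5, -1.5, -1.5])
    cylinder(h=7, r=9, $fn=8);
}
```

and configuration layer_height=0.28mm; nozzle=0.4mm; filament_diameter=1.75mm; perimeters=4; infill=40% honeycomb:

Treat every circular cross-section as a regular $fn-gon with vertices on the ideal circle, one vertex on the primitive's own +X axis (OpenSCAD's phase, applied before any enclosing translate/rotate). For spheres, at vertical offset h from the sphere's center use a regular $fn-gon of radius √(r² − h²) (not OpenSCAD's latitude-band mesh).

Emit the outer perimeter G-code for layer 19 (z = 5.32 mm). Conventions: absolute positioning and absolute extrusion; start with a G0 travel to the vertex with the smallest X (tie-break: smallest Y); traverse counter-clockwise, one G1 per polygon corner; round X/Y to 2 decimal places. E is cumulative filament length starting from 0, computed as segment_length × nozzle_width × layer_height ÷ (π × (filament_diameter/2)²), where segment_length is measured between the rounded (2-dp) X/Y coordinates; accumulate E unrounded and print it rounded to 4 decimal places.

G0 X-3.78 Y0.00 Z5.32
G1 X-2.79 Y-2.37 E0.1196
G1 X-0.40 Y3.40 E0.4104
G1 X0.25 Y3.67 E0.4432
G1 X0.00 Y3.78 E0.4559
G1 X-2.67 Y2.67 E0.5905
G1 X-3.78 Y0.00 E0.7252

At z = 5.32 mm: the r=4 sphere slices to a regular 8-gon of circumradius 3.776 (√(r²−h²) with h=1.32 from center); the r=10.5 sphere at (6, -3) slices to a regular 8-gon of circumradius 9.052 (√(r²−h²) with h=5.32 from center); the cylinder at (11.5, -1.5): section is a regular 8-gon, circumradius r=9; Taking the first minus the rest: starting from the r=4 sphere, the r=10.5 sphere at (6, -3) partially overlaps it — only the 31.68 mm² overlap (of its 231.78 mm²) is removed, clipping the outline; the r=9 cylinder at (11.5, -1.5) misses the remaining region (no effect) — 1 connected region. The outline is a single polygon with 6 vertices. Extrusion per mm of travel: 0.4 × 0.28 / (π × 0.875²) = 0.046564. Accumulating E over each segment gives final E = 0.7252.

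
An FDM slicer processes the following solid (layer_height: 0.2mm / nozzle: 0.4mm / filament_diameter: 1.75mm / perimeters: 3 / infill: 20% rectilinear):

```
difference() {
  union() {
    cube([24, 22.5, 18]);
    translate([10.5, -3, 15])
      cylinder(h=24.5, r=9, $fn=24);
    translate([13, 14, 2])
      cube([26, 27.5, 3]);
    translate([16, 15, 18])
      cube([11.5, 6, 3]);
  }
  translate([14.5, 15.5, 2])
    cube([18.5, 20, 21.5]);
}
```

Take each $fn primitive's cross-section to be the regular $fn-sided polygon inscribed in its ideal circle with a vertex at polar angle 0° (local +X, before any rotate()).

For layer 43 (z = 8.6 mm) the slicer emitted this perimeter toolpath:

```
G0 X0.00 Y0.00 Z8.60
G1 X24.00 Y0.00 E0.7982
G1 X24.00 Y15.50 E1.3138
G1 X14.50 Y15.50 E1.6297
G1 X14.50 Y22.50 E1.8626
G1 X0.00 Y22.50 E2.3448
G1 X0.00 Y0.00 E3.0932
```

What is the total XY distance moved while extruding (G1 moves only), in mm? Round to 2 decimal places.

93.00 mm

Sum the Euclidean lengths of each G1 segment: total = 93.00 mm.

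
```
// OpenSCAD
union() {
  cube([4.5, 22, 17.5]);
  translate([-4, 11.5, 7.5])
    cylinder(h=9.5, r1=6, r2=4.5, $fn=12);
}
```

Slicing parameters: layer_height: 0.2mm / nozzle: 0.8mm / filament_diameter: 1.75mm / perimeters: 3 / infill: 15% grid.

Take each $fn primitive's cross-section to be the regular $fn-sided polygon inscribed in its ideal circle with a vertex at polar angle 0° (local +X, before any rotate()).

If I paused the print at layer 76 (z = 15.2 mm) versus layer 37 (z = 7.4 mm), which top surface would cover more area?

layer 76 (z = 15.2 mm)

Layer 76 (z = 15.2): the cube (footprint 4.5×22) is included at this height (area 99.00 mm²); the cone at (-4, 11.5) (r1=6→r2=4.5) has section circumradius 4.784 here — a regular 12-gon (area = (12/2)·4.784²·sin(360°/12) = 68.67 mm²); Taking the union: the regions partially overlap — summed areas 167.67 mm² minus the doubly-counted overlap 2.24 mm² gives 165.43 mm² — area = 165.43 mm². So its area = 165.43 mm². Layer 37 (z = 7.4): the 4.5×22 cube contributes its full rectangle (area 99.00 mm²); the cone at (-4, 11.5) is not intersected at this z (z outside [7.5, 17]); Combining (union): only the 4.5×22 cube is present, so the union is just that shape — area = 99.00 mm². So its area = 99.00 mm². Layer 76 is larger (165.43 vs 99.00 mm²).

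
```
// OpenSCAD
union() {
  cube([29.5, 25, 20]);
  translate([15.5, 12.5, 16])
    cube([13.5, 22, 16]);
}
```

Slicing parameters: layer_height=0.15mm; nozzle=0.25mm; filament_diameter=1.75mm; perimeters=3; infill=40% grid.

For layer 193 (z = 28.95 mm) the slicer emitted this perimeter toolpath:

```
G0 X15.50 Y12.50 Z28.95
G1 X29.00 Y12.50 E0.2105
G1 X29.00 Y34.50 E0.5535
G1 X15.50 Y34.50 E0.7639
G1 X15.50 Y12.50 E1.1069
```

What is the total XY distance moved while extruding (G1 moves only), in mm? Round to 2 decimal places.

71.00 mm

Sum the Euclidean lengths of each G1 segment: total = 71.00 mm.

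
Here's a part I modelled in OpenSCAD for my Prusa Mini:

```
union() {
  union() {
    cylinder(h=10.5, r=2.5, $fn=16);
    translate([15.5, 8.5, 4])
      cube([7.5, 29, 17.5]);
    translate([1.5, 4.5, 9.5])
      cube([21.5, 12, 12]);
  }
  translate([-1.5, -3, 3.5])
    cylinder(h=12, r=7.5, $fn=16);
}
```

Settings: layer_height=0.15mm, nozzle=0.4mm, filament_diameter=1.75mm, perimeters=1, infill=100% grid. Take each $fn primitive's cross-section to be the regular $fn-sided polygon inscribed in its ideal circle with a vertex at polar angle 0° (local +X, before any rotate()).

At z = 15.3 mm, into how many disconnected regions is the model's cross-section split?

2

At z = 15.3 mm: the cylinder is absent (z outside [0, 10.5]); the 7.5×29 cube at (15.5, 8.5) contributes its full rectangle; the cube at (1.5, 4.5) is present — its section is the full 21.5×12 rectangle; Taking the union: the regions partially overlap (shared area 60.00 mm²), so overlapping operands fuse into one piece — 1 connected region; the r=7.5 cylinder at (-1.5, -3) contributes a regular 16-gon of circumradius 7.5; Merging all regions: the 2 present regions are separate (no shared area or edge), so areas and boundary lengths simply add and each stays a separate island — 2 connected regions. The result has 2 disconnected regions.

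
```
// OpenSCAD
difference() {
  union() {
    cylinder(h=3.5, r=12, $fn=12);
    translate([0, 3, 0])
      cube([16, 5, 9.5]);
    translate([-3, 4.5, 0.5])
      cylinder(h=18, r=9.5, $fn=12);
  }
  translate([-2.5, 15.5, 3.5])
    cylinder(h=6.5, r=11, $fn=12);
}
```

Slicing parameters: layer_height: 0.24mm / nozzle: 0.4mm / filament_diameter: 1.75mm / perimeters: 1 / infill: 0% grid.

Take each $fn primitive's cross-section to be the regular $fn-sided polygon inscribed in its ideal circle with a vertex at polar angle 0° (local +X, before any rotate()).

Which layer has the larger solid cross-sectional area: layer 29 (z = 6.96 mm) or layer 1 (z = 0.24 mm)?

layer 1 (z = 0.24 mm)

Layer 29 (z = 6.96): the cylinder does not reach this height (z outside [0, 3.5]); the 16×5 cube at (0, 3) contributes its full rectangle (area 80.00 mm²); the cylinder at (-3, 4.5): section is a regular 12-gon, circumradius r=9.5 (area = (12/2)·9.500²·sin(360°/12) = 270.75 mm²); Combining (union): the regions partially overlap — summed areas 350.75 mm² minus the doubly-counted overlap 30.56 mm² gives 320.19 mm² — area = 320.19 mm²; the r=11 cylinder at (-2.5, 15.5) gives a regular 12-gon of circumradius 11 (constant along its height) (area = (12/2)·11.000²·sin(360°/12) = 363.00 mm²); After the difference (first − rest): starting from that combined region (320.19 mm²), the r=11 cylinder at (-2.5, 15.5) partially overlaps it — only the 105.61 mm² overlap (of its 363.00 mm²) is removed, clipping the outline — area = 214.58 mm². So its area = 214.58 mm². Layer 1 (z = 0.24): the r=12 cylinder gives a regular 12-gon of circumradius 12 (constant along its height) (area = (12/2)·12.000²·sin(360°/12) = 432.00 mm²); the cube at (0, 3) is present — its section is the full 16×5 rectangle (area 80.00 mm²); the cylinder at (-3, 4.5) is absent (z outside [0.5, 18.5]); Taking the union: the regions partially overlap — summed areas 512.00 mm² minus the doubly-counted overlap 51.17 mm² gives 460.83 mm² — area = 460.83 mm²; the cylinder at (-2.5, 15.5) does not reach this height (z outside [3.5, 10]); After the difference (first − rest): none of the subtracted shapes is present at this height, so the result so far is unchanged — area = 460.83 mm². So its area = 460.83 mm². Layer 1 is larger (460.83 vs 214.58 mm²).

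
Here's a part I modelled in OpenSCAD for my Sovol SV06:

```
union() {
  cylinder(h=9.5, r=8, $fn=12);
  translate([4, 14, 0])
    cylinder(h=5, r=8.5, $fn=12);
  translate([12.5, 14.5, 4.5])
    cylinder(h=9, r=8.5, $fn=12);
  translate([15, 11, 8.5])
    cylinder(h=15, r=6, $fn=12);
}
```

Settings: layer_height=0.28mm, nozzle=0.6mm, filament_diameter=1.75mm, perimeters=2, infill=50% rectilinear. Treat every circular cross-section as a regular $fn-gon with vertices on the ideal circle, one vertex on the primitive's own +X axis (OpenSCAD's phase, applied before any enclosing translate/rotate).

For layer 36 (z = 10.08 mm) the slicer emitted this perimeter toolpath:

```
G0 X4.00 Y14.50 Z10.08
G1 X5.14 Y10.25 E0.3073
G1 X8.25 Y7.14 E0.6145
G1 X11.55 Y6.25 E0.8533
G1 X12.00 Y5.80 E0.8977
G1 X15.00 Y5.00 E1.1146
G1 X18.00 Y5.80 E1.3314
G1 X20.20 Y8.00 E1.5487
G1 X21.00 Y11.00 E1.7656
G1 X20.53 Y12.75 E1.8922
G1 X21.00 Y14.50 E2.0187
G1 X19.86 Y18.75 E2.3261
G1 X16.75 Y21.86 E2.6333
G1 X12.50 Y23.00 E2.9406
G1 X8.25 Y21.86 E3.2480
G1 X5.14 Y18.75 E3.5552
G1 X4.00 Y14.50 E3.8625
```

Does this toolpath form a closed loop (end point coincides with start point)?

yes

Start point (G0): (4.00, 14.50). End point (last G1): the path returns to the start — closed.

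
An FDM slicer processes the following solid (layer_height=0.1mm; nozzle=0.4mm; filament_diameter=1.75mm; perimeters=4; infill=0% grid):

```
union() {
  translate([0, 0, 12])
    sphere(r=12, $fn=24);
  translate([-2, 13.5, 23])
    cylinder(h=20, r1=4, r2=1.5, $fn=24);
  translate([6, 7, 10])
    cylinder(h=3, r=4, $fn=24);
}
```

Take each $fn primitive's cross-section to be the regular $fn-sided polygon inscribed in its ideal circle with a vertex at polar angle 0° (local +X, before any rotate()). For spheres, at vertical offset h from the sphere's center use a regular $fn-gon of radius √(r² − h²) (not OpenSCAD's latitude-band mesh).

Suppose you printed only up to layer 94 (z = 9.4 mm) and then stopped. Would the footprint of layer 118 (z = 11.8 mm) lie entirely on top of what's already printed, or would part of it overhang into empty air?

part overhangs

Compare the two slices. At z = 9.4: the r=12 sphere contributes a regular 24-gon of circumradius √(12²−2.6²) = 11.715 (area = (24/2)·11.715²·sin(360°/24) = 426.24 mm²); the cone at (-2, 13.5) is absent (z outside [23, 43]); the cylinder at (6, 7) is absent (z outside [10, 13]); Combining (union): only the r=12 sphere is present, so the union is just that shape — area = 426.24 mm². At z = 11.8: the r=12 sphere contributes a regular 24-gon of circumradius √(12²−0.2²) = 11.998 (area = (24/2)·11.998²·sin(360°/24) = 447.12 mm²); the cone at (-2, 13.5) does not reach this height (z outside [23, 43]); the r=4 cylinder at (6, 7) contributes a regular 24-gon of circumradius 4 (area = (24/2)·4.000²·sin(360°/24) = 49.69 mm²); Taking the union: the regions partially overlap — summed areas 496.81 mm² minus the doubly-counted overlap 43.75 mm² gives 453.06 mm² — area = 453.06 mm². Checking containment: at z = 11.8 the cross-section extends beyond the z = 9.4 cross-section by about 26.81 mm².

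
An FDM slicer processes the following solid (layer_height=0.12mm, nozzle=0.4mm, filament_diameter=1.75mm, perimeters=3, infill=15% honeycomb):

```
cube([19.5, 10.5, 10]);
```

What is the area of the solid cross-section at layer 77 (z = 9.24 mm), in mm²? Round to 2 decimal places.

204.75 mm²

At z = 9.24 mm: the 19.5×10.5 cube contributes its full rectangle (area 204.75 mm²). Overall, the cross-section is a single solid region. Net area = 204.75 mm².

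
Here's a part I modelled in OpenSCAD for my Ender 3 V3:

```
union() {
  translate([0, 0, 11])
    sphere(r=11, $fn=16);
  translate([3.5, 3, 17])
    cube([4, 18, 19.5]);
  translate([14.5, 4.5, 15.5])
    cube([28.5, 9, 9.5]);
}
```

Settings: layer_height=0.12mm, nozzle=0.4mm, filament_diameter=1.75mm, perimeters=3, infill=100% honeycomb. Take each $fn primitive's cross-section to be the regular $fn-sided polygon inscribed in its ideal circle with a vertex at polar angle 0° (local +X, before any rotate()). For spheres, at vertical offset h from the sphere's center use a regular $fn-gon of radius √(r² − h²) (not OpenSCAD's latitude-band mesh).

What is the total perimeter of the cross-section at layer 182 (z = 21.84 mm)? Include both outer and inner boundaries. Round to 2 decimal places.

At z = 21.84 mm: the r=11 sphere contributes a regular 16-gon of circumradius √(11²−10.84²) = 1.869 (perimeter = 2·16·1.869·sin(180°/16) = 11.67 mm); the 4×18 cube at (3.5, 3) contributes its full rectangle (perimeter 44.00 mm); the cube at (14.5, 4.5) (footprint 28.5×9) is included at this height (perimeter 75.00 mm); Merging all regions: the 3 present regions are separate (no shared area or edge), so areas and boundary lengths simply add and each stays a separate island — boundary = 130.67 mm. Overall, the cross-section has 3 separate islands. Total boundary length (outer) = 130.67 mm.

130.67 mm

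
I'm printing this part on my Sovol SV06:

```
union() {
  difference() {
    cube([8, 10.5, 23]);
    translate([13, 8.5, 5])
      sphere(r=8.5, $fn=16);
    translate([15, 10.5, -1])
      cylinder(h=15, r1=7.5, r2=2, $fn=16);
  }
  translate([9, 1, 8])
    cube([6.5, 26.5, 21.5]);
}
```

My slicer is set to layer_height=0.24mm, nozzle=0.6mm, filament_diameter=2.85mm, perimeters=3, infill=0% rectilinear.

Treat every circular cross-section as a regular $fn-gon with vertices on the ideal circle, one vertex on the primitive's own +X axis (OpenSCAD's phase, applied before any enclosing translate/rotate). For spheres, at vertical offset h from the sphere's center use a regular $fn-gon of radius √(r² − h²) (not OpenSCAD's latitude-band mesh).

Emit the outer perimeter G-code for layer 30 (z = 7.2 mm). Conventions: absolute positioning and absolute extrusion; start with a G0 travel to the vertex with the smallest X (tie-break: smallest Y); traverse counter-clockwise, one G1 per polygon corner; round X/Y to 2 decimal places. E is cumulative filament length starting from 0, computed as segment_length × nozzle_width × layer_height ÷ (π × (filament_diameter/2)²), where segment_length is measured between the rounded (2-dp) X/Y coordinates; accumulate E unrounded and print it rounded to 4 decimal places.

At z = 7.2 mm: the 8×10.5 cube contributes its full rectangle; the r=8.5 sphere at (13, 8.5) contributes a regular 16-gon of circumradius √(8.5²−2.2²) = 8.210; the cone at (15, 10.5) contributes a regular 16-gon of circumradius 4.493 (interpolated between r1=7.5 and r2=2 at t=0.547); After the difference (first − rest): starting from the 8×10.5 cube, the r=8.5 sphere at (13, 8.5) partially overlaps it — only the 19.86 mm² overlap (of its 206.37 mm²) is removed, clipping the outline; the cone at (15, 10.5) misses the remaining region (no effect) — 1 connected region; the cube at (9, 1) is not intersected at this z (z outside [8, 29.5]); Taking the union: only the result so far is present, so the union is just that shape — 1 connected region. The outline is a single polygon with 8 vertices. Extrusion per mm of travel: 0.6 × 0.24 / (π × 1.425²) = 0.022573. Accumulating E over each segment gives final E = 0.7961.

G0 X0.00 Y0.00 Z7.20
G1 X8.00 Y0.00 E0.1806
G1 X8.00 Y2.16 E0.2293
G1 X7.19 Y2.69 E0.2512
G1 X5.41 Y5.36 E0.3236
G1 X4.79 Y8.50 E0.3959
G1 X5.19 Y10.50 E0.4419
G1 X0.00 Y10.50 E0.5591
G1 X0.00 Y0.00 E0.7961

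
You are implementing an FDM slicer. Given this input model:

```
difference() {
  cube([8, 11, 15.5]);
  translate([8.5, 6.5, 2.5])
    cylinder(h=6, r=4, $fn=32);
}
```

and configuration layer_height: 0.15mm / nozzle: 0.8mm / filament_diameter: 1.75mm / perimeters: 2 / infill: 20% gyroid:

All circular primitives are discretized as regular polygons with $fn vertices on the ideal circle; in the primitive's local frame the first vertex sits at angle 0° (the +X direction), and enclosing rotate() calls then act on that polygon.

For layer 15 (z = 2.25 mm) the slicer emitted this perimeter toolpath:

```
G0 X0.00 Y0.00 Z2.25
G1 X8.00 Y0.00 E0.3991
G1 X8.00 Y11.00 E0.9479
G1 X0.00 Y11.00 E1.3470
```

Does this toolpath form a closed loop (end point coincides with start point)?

Start point (G0): (0.00, 0.00). End point (last G1): the path does not return to the start — open.

no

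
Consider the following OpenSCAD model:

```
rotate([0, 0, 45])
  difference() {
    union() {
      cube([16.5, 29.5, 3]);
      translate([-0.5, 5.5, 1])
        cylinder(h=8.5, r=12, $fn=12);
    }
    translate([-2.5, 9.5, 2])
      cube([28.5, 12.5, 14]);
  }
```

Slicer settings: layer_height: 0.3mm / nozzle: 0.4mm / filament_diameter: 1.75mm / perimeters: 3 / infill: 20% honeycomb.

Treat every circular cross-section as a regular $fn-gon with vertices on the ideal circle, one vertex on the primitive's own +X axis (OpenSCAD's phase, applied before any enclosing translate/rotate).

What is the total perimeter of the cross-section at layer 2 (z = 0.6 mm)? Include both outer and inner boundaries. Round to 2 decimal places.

At z = 0.6 mm: the cube is present — its section is the full 16.5×29.5 rectangle (perimeter 92.00 mm); the cylinder at (-0.5, 5.5) is not intersected at this z (z outside [1, 9.5]); Merging all regions: only the 16.5×29.5 cube is present, so the union is just that shape — boundary = 92.00 mm; the cube at (-2.5, 9.5) does not reach this height (z outside [2, 16]); Subtracting the remaining from the first: none of the subtracted shapes is present at this height, so that combined region is unchanged — boundary = 92.00 mm; (whole slice rotated 45° about Z — lengths, areas and connectivity unchanged). Overall, the cross-section is a single solid region. Total boundary length (outer) = 92.00 mm.

92.00 mm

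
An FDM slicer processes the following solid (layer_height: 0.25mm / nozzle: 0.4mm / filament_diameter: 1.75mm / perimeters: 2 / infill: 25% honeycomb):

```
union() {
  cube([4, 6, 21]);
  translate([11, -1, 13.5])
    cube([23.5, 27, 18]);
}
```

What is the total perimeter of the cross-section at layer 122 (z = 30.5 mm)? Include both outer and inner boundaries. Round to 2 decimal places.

At z = 30.5 mm: the cube does not reach this height (z outside [0, 21]); the cube at (11, -1) is present — its section is the full 23.5×27 rectangle (perimeter 101.00 mm); Merging all regions: only the 23.5×27 cube at (11, -1) is present, so the union is just that shape — boundary = 101.00 mm. Overall, the cross-section is a single solid region. Total boundary length (outer) = 101.00 mm.

101.00 mm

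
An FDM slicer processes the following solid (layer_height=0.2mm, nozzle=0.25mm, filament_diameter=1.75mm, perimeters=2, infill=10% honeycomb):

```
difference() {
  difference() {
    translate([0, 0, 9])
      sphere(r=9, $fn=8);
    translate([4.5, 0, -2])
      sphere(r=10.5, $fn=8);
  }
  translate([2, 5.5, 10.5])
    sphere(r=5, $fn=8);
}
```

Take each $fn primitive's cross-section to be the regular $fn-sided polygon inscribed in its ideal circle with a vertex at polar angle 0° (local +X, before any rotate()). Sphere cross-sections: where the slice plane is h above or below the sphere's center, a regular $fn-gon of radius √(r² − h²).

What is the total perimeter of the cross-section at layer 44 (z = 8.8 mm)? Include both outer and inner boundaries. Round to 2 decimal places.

At z = 8.8 mm: the r=9 sphere slices to a regular 8-gon of circumradius 8.998 (√(r²−h²) with h=0.2 from center) (perimeter = 2·8·8.998·sin(180°/8) = 55.09 mm); the sphere at (4.5, 0) is not intersected at this z (|z−center|=10.800 > r=10.5); After the difference (first − rest): none of the subtracted shapes is present at this height, so the r=9 sphere is unchanged — boundary = 55.09 mm; the sphere at (2, 5.5): section is a regular 8-gon, circumradius = √(r²−h²) = √(5²−1.7²) = 4.702 (perimeter = 2·8·4.702·sin(180°/8) = 28.79 mm); Taking the first minus the rest: starting from the result so far, the r=5 sphere at (2, 5.5) partially overlaps it — only the 51.80 mm² overlap (of its 62.54 mm²) is removed, clipping the outline — boundary = 65.04 mm. Overall, the cross-section is a single solid region. Total boundary length (outer) = 65.04 mm.

65.04 mm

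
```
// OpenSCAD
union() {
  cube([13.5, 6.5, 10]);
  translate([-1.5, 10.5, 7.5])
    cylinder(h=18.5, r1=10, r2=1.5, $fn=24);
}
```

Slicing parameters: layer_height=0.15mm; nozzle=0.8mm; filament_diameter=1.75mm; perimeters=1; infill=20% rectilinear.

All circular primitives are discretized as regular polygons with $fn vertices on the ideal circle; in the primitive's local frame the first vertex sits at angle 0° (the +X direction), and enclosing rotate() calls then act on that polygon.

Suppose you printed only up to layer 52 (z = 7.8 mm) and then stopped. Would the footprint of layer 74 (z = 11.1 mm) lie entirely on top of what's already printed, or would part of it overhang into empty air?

Compare the two slices. At z = 7.8: the cube (footprint 13.5×6.5) is included at this height (area 87.75 mm²); the cone at (-1.5, 10.5): at t=0.016 of its height the radius interpolates to r₁+(r₂−r₁)t = 9.862, giving a regular 24-gon of that circumradius (area = (24/2)·9.862²·sin(360°/24) = 302.08 mm²); Combining (union): the regions partially overlap — summed areas 389.83 mm² minus the doubly-counted overlap 28.78 mm² gives 361.05 mm² — area = 361.05 mm². At z = 11.1: the cube does not reach this height (z outside [0, 10]); the cone at (-1.5, 10.5) (r1=10→r2=1.5) has section circumradius 8.346 here — a regular 24-gon (area = (24/2)·8.346²·sin(360°/24) = 216.34 mm²); Merging all regions: only the cone at (-1.5, 10.5) is present, so the union is just that shape — area = 216.34 mm². Checking containment: the cross-section at z = 11.1 is a subset of the cross-section at z = 7.8.

entirely on top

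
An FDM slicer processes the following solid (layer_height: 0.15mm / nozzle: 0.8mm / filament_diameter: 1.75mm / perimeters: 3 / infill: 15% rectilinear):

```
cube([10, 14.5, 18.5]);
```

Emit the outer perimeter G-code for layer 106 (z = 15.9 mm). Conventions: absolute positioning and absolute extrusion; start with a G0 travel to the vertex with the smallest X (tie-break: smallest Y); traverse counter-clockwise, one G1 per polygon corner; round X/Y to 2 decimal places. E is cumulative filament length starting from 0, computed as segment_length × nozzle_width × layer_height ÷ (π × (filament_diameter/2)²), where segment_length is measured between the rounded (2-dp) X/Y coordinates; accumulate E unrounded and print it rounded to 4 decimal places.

At z = 15.9 mm: the cube (footprint 10×14.5) is included at this height. The outline is a single polygon with 4 vertices. Extrusion per mm of travel: 0.8 × 0.15 / (π × 0.875²) = 0.049890. Accumulating E over each segment gives final E = 2.4446.

G0 X0.00 Y0.00 Z15.90
G1 X10.00 Y0.00 E0.4989
G1 X10.00 Y14.50 E1.2223
G1 X0.00 Y14.50 E1.7212
G1 X0.00 Y0.00 E2.4446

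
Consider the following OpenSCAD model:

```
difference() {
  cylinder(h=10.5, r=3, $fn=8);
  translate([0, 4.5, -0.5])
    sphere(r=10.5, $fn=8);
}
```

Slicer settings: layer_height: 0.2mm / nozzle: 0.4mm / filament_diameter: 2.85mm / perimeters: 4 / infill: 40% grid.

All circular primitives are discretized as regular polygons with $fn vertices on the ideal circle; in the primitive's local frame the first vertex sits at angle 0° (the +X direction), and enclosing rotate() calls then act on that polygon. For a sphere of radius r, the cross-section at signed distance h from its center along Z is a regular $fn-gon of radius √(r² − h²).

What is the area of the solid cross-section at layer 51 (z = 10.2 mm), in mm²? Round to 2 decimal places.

25.46 mm²

At z = 10.2 mm: the r=3 cylinder gives a regular 8-gon of circumradius 3 (constant along its height) (area = (8/2)·3.000²·sin(360°/8) = 25.46 mm²); the sphere at (0, 4.5) is absent (|z−center|=10.700 > r=10.5); Taking the first minus the rest: none of the subtracted shapes is present at this height, so the r=3 cylinder is unchanged — area = 25.46 mm². Overall, the cross-section is a single solid region. Net area = 25.46 mm².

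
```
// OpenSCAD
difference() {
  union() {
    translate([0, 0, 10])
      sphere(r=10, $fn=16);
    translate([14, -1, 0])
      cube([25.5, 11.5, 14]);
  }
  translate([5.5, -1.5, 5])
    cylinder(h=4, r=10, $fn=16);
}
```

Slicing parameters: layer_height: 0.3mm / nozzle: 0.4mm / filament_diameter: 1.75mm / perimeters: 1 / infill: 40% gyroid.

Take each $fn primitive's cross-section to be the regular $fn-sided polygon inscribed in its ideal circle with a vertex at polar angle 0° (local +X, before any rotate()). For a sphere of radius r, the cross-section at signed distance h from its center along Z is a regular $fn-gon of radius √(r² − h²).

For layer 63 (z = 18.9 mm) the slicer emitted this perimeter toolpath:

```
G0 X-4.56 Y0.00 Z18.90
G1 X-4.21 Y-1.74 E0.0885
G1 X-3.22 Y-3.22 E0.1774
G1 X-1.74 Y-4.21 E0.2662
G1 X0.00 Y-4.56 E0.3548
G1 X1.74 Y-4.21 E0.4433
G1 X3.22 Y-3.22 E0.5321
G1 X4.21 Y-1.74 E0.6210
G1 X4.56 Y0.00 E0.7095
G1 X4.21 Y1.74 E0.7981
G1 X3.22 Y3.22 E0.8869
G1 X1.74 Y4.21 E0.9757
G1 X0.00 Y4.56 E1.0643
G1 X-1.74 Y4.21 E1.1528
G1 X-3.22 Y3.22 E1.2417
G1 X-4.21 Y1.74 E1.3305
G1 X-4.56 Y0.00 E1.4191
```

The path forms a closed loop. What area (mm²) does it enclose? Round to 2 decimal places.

63.55 mm²

Apply the shoelace formula to the sequence of (X, Y) vertices; enclosed area = 63.55 mm².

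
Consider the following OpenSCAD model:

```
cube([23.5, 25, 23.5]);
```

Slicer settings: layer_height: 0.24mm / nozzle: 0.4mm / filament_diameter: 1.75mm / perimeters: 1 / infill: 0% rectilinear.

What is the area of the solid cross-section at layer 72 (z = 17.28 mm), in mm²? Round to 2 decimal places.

587.50 mm²

At z = 17.28 mm: the cube is present — its section is the full 23.5×25 rectangle (area 587.50 mm²). Overall, the cross-section is a single solid region. Net area = 587.50 mm².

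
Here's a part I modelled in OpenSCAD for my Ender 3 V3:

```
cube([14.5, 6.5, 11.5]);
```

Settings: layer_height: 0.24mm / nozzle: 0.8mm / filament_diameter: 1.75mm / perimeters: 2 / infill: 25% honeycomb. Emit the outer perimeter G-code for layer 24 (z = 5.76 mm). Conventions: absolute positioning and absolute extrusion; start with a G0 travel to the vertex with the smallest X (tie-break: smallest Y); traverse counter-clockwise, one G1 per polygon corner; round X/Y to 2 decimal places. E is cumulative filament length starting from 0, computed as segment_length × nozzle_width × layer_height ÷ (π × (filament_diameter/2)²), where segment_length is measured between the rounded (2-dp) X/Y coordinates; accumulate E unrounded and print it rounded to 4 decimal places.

At z = 5.76 mm: the 14.5×6.5 cube contributes its full rectangle. The outline is a single polygon with 4 vertices. Extrusion per mm of travel: 0.8 × 0.24 / (π × 0.875²) = 0.079824. Accumulating E over each segment gives final E = 3.3526.

G0 X0.00 Y0.00 Z5.76
G1 X14.50 Y0.00 E1.1575
G1 X14.50 Y6.50 E1.6763
G1 X0.00 Y6.50 E2.8338
G1 X0.00 Y0.00 E3.3526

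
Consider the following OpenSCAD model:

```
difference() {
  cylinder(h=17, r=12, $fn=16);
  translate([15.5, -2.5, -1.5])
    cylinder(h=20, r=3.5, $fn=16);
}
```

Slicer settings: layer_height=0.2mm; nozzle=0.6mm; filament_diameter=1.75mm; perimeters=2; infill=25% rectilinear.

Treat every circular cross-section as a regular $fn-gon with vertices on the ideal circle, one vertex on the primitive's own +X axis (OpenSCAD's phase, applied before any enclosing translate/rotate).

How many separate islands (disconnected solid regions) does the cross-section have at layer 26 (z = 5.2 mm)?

1

At z = 5.2 mm: the r=12 cylinder contributes a regular 16-gon of circumradius 12; the cylinder at (15.5, -2.5): section is a regular 16-gon, circumradius r=3.5; Taking the first minus the rest: starting from the r=12 cylinder, the r=3.5 cylinder at (15.5, -2.5) misses the remaining region (no effect) — 1 connected region. Overall, the cross-section is a single solid region. Island count = 1.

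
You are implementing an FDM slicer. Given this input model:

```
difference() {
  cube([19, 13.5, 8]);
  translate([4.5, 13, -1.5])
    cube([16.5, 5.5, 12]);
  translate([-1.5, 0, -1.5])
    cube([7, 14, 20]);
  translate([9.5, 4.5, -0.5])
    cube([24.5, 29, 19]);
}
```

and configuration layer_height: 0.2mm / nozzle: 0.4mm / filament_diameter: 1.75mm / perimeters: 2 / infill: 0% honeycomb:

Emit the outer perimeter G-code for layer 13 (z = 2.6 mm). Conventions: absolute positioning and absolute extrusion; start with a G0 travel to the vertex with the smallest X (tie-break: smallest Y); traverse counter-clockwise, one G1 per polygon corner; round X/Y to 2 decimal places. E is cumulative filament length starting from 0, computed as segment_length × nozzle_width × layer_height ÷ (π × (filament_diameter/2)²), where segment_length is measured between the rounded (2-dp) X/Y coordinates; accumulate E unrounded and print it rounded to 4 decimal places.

At z = 2.6 mm: the cube (footprint 19×13.5) is included at this height; the cube at (4.5, 13) is present — its section is the full 16.5×5.5 rectangle; the cube at (-1.5, 0) (footprint 7×14) is included at this height; the cube at (9.5, 4.5) (footprint 24.5×29) is included at this height; Taking the first minus the rest: starting from the 19×13.5 cube, the 16.5×5.5 cube at (4.5, 13) partially overlaps it — only the 7.25 mm² overlap (of its 90.75 mm²) is removed, clipping the outline; the 7×14 cube at (-1.5, 0) partially overlaps it — only the 73.75 mm² overlap (of its 98.00 mm²) is removed, clipping the outline; the 24.5×29 cube at (9.5, 4.5) partially overlaps it — only the 80.75 mm² overlap (of its 710.50 mm²) is removed, clipping the outline — 1 connected region. The outline is a single polygon with 6 vertices. Extrusion per mm of travel: 0.4 × 0.2 / (π × 0.875²) = 0.033260. Accumulating E over each segment gives final E = 1.7628.

G0 X5.50 Y0.00 Z2.60
G1 X19.00 Y0.00 E0.4490
G1 X19.00 Y4.50 E0.5987
G1 X9.50 Y4.50 E0.9147
G1 X9.50 Y13.00 E1.1974
G1 X5.50 Y13.00 E1.3304
G1 X5.50 Y0.00 E1.7628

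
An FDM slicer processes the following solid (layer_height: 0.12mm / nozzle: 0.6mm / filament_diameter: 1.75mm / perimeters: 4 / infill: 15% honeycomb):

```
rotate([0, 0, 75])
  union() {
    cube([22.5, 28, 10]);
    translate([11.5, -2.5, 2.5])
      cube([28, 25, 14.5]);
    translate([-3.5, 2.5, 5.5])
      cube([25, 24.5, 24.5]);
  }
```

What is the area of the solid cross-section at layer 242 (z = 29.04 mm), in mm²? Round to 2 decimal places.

612.50 mm²

At z = 29.04 mm: the cube does not reach this height (z outside [0, 10]); the cube at (11.5, -2.5) does not reach this height (z outside [2.5, 17]); the cube at (-3.5, 2.5) (footprint 25×24.5) is included at this height (area 612.50 mm²); Merging all regions: only the 25×24.5 cube at (-3.5, 2.5) is present, so the union is just that shape — area = 612.50 mm²; (rotated 75° about Z; rotation is an isometry so areas/perimeters/island counts are preserved). Overall, the cross-section is a single solid region. Net area = 612.50 mm².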